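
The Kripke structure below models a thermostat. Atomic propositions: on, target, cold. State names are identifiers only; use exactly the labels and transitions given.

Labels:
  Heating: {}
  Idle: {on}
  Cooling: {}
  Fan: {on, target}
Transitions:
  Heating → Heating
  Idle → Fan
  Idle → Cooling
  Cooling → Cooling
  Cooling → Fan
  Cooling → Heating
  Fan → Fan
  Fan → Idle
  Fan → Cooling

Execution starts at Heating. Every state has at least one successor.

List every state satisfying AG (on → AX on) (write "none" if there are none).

{Heating}

States satisfying on → AX on: {Heating, Cooling}.
States satisfying AG (on → AX on): {Heating}.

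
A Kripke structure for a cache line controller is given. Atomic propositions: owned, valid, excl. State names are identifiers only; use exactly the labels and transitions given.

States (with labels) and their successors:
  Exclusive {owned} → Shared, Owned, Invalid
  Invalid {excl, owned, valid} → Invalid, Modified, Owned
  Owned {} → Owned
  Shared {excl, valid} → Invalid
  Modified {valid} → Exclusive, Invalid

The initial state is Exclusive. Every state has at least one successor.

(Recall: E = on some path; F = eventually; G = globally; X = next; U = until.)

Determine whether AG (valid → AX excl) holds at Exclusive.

Violated

States satisfying valid → AX excl: {Exclusive, Owned, Shared}.
States satisfying AG (valid → AX excl): {Owned}.
Invalid is reachable from Exclusive and violates valid → AX excl, so AG fails at Exclusive.
Exclusive ∉ Sat(AG (valid → AX excl)).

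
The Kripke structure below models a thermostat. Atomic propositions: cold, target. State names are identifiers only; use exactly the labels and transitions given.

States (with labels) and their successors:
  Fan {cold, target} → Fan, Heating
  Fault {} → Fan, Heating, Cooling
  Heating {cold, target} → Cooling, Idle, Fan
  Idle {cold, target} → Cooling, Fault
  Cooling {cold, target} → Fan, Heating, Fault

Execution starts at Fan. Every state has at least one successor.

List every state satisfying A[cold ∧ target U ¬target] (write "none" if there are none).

{Fault}

States satisfying cold ∧ target: {Fan, Heating, Idle, Cooling}.
States satisfying ¬target: {Fault}.
States satisfying A[cold ∧ target U ¬target]: {Fault}.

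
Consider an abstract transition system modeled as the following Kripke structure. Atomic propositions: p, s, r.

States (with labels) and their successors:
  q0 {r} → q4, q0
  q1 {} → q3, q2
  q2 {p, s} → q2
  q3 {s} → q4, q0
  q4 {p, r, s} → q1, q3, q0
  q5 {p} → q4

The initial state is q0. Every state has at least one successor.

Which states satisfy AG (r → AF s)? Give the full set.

{q2}

States satisfying r → AF s: {q1, q2, q3, q4, q5}.
States satisfying AG (r → AF s): {q2}.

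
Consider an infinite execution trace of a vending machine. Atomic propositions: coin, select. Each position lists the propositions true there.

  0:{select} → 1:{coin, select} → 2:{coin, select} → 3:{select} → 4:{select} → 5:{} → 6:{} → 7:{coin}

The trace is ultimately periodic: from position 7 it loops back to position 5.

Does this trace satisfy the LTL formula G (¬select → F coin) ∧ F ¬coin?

¬select → F coin holds at every position 0..7, and those are all positions ever visited, so G (¬select → F coin) holds.
Positions where ¬select holds: 5, 6, 7.
Check F coin at each: 5→ok, 6→ok, 7→ok.
¬coin holds at position 0, which is reachable from 0, so F ¬coin holds.
At position 0: G (¬select → F coin) is true; F ¬coin is true; so G (¬select → F coin) ∧ F ¬coin is true.

Yes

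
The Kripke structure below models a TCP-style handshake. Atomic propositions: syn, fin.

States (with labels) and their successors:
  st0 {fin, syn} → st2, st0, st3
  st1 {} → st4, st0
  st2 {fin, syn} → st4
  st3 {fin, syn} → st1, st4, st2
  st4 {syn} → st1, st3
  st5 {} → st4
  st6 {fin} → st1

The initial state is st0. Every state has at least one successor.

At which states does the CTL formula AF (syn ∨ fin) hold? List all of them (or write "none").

{st0, st1, st2, st3, st4, st5, st6}

States satisfying syn ∨ fin: {st0, st2, st3, st4, st6}.
States satisfying AF (syn ∨ fin): {st0, st1, st2, st3, st4, st5, st6}.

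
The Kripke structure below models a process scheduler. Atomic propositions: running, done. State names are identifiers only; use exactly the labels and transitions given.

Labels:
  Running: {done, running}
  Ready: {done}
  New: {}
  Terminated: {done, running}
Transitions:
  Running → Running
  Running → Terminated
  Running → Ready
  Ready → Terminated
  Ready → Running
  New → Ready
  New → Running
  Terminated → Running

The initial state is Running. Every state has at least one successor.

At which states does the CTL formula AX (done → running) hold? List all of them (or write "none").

States satisfying done → running: {Running, New, Terminated}.
States satisfying AX (done → running): {Ready, Terminated}.

{Ready, Terminated}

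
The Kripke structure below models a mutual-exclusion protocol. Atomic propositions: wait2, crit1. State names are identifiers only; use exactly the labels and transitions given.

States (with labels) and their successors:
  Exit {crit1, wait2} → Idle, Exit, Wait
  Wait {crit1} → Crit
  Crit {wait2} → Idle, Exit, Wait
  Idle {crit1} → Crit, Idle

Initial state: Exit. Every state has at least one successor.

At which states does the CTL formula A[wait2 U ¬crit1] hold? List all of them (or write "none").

States satisfying wait2: {Exit, Crit}.
States satisfying ¬crit1: {Crit}.
States satisfying A[wait2 U ¬crit1]: {Crit}.

{Crit}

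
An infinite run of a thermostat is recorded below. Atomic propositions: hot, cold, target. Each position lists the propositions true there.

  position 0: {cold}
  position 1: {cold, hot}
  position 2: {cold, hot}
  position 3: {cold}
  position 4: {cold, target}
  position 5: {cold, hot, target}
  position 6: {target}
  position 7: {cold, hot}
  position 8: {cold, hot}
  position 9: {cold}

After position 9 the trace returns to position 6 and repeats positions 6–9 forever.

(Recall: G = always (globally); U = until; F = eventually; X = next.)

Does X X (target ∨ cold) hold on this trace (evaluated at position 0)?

Yes

The position after 0 is 1; X (target ∨ cold) is true there.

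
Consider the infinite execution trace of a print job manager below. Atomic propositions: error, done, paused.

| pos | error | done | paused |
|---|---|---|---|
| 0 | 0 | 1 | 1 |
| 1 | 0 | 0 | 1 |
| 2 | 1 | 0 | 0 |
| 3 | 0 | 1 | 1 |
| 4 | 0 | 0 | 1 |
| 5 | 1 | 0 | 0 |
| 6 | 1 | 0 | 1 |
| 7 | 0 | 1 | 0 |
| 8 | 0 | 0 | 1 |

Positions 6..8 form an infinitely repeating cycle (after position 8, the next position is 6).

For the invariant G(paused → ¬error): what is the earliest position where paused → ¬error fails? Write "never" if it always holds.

Check paused → ¬error at each position in order: 0 ✓, 1 ✓, 2 ✓, 3 ✓, 4 ✓, 5 ✓.
At position 6 the labels are {error, paused}, so paused → ¬error is false there. This is the first violation.

6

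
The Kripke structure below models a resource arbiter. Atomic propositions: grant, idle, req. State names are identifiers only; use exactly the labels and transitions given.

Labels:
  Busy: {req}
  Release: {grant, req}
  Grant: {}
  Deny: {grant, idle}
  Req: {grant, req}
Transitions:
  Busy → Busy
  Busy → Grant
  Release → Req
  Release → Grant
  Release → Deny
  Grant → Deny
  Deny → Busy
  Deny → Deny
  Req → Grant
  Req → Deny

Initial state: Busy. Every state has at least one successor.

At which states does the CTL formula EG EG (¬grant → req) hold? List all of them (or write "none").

States satisfying EG (¬grant → req): {Busy, Release, Deny, Req}.
States satisfying EG EG (¬grant → req): {Busy, Release, Deny, Req}.

{Busy, Release, Deny, Req}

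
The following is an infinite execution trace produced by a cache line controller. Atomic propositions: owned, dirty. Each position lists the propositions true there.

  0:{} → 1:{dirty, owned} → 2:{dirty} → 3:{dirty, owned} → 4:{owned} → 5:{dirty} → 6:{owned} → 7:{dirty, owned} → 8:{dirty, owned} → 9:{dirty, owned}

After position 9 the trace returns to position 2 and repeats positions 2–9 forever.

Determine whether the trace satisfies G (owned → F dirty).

Satisfied

owned → F dirty holds at every position 0..9, and those are all positions ever visited, so G (owned → F dirty) holds.
Positions where owned holds: 1, 3, 4, 6, 7, 8, 9.
Check F dirty at each: 1→ok, 3→ok, 4→ok, 6→ok, 7→ok, 8→ok, 9→ok.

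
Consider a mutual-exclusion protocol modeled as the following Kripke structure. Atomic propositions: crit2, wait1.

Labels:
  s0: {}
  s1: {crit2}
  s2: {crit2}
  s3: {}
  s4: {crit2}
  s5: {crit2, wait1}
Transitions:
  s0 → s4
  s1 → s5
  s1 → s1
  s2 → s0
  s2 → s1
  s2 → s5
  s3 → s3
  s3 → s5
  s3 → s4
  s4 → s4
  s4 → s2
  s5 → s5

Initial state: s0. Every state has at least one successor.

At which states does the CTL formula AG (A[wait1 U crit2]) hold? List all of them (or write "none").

{s1, s5}

States satisfying A[wait1 U crit2]: {s1, s2, s4, s5}.
States satisfying AG (A[wait1 U crit2]): {s1, s5}.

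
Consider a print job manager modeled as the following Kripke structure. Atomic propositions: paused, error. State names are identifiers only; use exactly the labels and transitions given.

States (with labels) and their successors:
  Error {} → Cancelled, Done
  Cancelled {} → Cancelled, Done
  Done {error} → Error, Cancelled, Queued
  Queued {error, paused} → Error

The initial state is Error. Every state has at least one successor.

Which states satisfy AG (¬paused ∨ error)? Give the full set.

{Error, Cancelled, Done, Queued}

States satisfying ¬paused ∨ error: {Error, Cancelled, Done, Queued}.
States satisfying AG (¬paused ∨ error): {Error, Cancelled, Done, Queued}.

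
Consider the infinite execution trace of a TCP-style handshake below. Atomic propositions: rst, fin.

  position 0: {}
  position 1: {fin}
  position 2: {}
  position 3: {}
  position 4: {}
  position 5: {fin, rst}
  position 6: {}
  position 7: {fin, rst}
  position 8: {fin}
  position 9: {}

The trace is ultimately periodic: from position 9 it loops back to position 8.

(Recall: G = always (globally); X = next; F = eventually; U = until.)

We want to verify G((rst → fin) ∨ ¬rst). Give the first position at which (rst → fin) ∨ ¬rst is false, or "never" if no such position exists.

never

(rst → fin) ∨ ¬rst holds at every position 0..9, and those are all the positions the trace ever visits, so the invariant G((rst → fin) ∨ ¬rst) is never violated.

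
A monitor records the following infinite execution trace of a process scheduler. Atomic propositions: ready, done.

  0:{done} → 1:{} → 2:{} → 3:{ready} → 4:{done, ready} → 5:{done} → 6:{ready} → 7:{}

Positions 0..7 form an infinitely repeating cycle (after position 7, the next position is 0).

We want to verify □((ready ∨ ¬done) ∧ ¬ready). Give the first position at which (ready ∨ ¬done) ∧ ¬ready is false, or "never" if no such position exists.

At position 0 the labels are {done}, so (ready ∨ ¬done) ∧ ¬ready is false there. This is the first violation.

0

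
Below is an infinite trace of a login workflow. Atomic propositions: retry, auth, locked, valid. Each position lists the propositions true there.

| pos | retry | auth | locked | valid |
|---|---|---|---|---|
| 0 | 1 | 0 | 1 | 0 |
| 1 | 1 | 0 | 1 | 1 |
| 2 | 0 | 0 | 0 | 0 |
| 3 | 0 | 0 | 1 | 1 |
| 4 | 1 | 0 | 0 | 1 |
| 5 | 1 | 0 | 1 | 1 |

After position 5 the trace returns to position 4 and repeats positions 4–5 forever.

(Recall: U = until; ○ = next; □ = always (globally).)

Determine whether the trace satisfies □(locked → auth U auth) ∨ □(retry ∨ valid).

Does not hold

locked → auth U auth must hold at every position from 0 onward. It fails at position 0, so □(locked → auth U auth) is false.
Positions where locked holds: 0, 1, 3, 5.
Check auth U auth at each: 0→fails, 1→fails, 3→fails, 5→fails.
retry ∨ valid must hold at every position from 0 onward. It fails at position 2, so □(retry ∨ valid) is false.
At position 0: □(locked → auth U auth) is false; □(retry ∨ valid) is false; so □(locked → auth U auth) ∨ □(retry ∨ valid) is false.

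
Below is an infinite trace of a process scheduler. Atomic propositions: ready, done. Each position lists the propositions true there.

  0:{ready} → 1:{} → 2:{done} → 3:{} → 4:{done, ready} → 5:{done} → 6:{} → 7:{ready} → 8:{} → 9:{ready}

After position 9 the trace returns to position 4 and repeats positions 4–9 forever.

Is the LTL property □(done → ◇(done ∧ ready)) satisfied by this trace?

done → ◇(done ∧ ready) holds at every position 0..9, and those are all positions ever visited, so □(done → ◇(done ∧ ready)) holds.
Positions where done holds: 2, 4, 5.
Check ◇(done ∧ ready) at each: 2→ok, 4→ok, 5→ok.

Yes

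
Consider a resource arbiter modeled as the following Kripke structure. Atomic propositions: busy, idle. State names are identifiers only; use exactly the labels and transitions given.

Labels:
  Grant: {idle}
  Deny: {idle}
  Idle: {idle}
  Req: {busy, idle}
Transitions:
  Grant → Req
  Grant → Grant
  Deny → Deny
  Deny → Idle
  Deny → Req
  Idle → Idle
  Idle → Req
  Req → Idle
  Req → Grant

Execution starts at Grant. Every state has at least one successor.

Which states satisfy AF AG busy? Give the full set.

States satisfying AG busy: ∅.
States satisfying AF AG busy: ∅.

none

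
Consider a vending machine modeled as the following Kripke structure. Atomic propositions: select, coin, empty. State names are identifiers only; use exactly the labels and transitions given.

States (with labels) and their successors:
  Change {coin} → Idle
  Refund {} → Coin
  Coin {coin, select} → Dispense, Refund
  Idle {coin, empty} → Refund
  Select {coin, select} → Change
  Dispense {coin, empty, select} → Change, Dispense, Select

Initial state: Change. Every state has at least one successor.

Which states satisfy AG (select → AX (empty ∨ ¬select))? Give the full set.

none

States satisfying select → AX (empty ∨ ¬select): {Change, Refund, Coin, Idle, Select}.
States satisfying AG (select → AX (empty ∨ ¬select)): ∅.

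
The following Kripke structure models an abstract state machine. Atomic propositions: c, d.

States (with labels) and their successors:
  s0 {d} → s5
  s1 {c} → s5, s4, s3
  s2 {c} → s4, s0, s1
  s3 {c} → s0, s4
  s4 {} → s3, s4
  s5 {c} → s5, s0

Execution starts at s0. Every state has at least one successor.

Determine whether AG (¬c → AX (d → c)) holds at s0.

Yes

States satisfying ¬c → AX (d → c): {s0, s1, s2, s3, s4, s5}.
States satisfying AG (¬c → AX (d → c)): {s0, s1, s2, s3, s4, s5}.
Every state reachable from s0 satisfies ¬c → AX (d → c).
s0 ∈ Sat(AG (¬c → AX (d → c))).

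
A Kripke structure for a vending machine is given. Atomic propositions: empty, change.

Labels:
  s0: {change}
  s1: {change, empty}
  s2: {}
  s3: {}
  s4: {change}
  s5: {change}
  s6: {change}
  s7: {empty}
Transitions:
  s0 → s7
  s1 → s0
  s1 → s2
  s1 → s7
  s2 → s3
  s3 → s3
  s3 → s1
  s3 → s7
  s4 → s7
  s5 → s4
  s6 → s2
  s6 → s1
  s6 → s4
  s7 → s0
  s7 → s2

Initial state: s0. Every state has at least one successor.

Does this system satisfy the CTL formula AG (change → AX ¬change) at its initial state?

States satisfying change → AX ¬change: {s0, s2, s3, s4, s7}.
States satisfying AG (change → AX ¬change): ∅.
s1 is reachable from s0 and violates change → AX ¬change, so AG fails at s0.
s0 ∉ Sat(AG (change → AX ¬change)).

Does not hold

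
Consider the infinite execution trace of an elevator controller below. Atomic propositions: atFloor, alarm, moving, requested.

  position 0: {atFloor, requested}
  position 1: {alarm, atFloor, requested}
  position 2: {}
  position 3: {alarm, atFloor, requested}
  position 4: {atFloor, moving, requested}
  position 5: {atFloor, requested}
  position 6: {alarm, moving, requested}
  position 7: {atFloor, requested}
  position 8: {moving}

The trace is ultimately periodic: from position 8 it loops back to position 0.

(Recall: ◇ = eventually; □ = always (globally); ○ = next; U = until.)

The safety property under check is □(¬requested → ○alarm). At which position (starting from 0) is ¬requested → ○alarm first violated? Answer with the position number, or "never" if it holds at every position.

Check ¬requested → ○alarm at each position in order: 0 ✓, 1 ✓, 2 ✓, 3 ✓, 4 ✓, 5 ✓, 6 ✓, 7 ✓.
At position 8 the labels are {moving} and the next position 0 has {atFloor, requested}, so ¬requested → ○alarm is false there. This is the first violation.

8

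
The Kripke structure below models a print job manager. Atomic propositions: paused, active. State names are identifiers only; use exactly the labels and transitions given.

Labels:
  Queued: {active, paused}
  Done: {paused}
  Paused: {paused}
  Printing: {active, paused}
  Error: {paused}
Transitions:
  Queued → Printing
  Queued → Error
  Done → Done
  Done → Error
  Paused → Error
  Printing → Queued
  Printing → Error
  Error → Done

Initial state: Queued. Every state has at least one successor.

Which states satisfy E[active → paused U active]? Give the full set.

{Queued, Printing}

States satisfying active → paused: {Queued, Done, Paused, Printing, Error}.
States satisfying active: {Queued, Printing}.
States satisfying E[active → paused U active]: {Queued, Printing}.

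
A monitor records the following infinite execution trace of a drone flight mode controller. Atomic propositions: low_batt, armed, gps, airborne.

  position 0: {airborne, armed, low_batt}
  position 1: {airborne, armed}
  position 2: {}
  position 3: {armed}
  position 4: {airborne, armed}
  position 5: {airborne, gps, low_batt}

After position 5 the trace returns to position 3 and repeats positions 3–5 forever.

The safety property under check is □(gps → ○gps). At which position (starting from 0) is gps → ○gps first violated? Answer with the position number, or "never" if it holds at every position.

5

Check gps → ○gps at each position in order: 0 ✓, 1 ✓, 2 ✓, 3 ✓, 4 ✓.
At position 5 the labels are {airborne, gps, low_batt} and the next position 3 has {armed}, so gps → ○gps is false there. This is the first violation.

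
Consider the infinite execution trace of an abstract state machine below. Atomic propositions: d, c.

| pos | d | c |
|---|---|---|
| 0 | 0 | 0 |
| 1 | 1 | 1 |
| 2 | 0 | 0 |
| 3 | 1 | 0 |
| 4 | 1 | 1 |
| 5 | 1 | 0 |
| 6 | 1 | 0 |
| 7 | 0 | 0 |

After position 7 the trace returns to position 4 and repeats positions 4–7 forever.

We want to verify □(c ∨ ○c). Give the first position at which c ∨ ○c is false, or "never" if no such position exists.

2

Check c ∨ ○c at each position in order: 0 ✓, 1 ✓.
At position 2 the labels are {} and the next position 3 has {d}, so c ∨ ○c is false there. This is the first violation.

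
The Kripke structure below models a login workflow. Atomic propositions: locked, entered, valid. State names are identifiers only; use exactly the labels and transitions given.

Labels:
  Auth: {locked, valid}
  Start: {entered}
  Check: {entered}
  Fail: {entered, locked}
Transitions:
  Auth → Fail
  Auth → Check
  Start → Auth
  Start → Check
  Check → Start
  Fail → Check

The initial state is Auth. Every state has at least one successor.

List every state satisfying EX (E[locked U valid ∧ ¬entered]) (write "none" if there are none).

{Start}

States satisfying E[locked U valid ∧ ¬entered]: {Auth}.
States satisfying EX (E[locked U valid ∧ ¬entered]): {Start}.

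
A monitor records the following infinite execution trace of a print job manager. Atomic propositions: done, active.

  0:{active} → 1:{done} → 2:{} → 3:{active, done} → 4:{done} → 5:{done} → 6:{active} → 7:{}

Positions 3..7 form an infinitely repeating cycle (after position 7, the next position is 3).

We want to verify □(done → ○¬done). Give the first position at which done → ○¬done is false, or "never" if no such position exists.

Check done → ○¬done at each position in order: 0 ✓, 1 ✓, 2 ✓.
At position 3 the labels are {active, done} and the next position 4 has {done}, so done → ○¬done is false there. This is the first violation.

3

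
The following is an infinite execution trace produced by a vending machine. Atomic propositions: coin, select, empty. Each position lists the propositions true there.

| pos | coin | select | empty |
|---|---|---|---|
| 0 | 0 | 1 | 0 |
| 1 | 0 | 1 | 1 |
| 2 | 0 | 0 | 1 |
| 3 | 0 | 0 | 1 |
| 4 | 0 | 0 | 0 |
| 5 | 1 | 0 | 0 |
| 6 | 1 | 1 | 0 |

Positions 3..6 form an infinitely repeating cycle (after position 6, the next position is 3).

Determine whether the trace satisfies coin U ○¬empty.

Walking from position 0: at position 0, ○¬empty has not yet held and coin fails, so coin U ○¬empty is false.

Does not hold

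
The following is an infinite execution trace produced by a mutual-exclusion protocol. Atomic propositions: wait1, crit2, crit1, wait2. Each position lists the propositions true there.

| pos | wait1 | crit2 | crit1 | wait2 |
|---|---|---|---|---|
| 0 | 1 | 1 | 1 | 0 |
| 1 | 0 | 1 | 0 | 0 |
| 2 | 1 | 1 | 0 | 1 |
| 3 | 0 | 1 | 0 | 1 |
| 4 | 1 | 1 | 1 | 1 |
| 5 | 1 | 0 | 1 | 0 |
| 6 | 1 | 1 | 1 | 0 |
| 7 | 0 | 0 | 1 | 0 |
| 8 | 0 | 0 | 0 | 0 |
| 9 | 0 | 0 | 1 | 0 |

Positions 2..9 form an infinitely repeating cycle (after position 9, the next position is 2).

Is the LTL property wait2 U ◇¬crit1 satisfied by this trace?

Walking from position 0: ◇¬crit1 first holds at position 0, and wait2 holds at every earlier position along the way, so wait2 U ◇¬crit1 holds.

Yes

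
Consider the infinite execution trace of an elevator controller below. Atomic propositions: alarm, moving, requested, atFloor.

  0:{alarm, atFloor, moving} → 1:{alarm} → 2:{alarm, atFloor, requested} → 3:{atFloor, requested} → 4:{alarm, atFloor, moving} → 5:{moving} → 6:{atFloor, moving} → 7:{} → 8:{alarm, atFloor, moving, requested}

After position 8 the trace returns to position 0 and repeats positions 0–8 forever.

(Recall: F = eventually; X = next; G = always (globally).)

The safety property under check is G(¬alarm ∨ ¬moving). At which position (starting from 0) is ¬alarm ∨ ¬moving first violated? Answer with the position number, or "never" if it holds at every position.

0

At position 0 the labels are {alarm, atFloor, moving}, so ¬alarm ∨ ¬moving is false there. This is the first violation.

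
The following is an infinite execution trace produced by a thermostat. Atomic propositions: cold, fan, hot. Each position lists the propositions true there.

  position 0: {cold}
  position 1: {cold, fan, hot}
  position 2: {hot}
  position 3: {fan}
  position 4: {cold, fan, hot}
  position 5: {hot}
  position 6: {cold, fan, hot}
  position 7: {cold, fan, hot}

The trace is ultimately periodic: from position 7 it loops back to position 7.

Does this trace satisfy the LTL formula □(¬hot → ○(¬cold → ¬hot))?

Satisfied

¬hot → ○(¬cold → ¬hot) holds at every position 0..7, and those are all positions ever visited, so □(¬hot → ○(¬cold → ¬hot)) holds.
Positions where ¬hot holds: 0, 3.
Check ○(¬cold → ¬hot) at each: 0→ok, 3→ok.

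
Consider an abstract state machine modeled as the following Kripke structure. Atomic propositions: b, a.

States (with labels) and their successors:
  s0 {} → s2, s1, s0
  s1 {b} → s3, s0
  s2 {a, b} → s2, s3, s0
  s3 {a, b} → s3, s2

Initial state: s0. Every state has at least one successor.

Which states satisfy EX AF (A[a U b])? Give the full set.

States satisfying AF (A[a U b]): {s1, s2, s3}.
States satisfying EX AF (A[a U b]): {s0, s1, s2, s3}.

{s0, s1, s2, s3}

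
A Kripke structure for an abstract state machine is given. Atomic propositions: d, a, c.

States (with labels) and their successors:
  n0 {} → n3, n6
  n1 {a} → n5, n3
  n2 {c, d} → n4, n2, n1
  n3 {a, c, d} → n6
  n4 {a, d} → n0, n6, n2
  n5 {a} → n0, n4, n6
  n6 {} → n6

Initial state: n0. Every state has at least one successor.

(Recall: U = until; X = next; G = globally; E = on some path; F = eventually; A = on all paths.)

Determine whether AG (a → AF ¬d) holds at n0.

Satisfied

States satisfying a → AF ¬d: {n0, n1, n2, n3, n5, n6}.
States satisfying AG (a → AF ¬d): {n0, n3, n6}.
Every state reachable from n0 satisfies a → AF ¬d.
n0 ∈ Sat(AG (a → AF ¬d)).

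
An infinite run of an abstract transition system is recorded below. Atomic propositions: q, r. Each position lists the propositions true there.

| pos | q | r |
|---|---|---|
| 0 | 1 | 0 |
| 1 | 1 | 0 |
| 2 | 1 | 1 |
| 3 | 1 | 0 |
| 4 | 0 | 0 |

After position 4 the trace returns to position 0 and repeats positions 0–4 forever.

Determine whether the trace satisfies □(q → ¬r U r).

Yes

q → ¬r U r holds at every position 0..4, and those are all positions ever visited, so □(q → ¬r U r) holds.
Positions where q holds: 0, 1, 2, 3.
Check ¬r U r at each: 0→ok, 1→ok, 2→ok, 3→ok.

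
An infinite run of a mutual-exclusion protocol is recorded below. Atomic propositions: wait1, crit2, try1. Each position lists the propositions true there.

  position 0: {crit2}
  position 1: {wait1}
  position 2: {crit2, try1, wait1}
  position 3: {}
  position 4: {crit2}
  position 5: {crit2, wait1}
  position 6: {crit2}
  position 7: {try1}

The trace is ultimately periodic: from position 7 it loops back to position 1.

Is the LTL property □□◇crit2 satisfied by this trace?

□◇crit2 holds at every position 0..7, and those are all positions ever visited, so □□◇crit2 holds.

Holds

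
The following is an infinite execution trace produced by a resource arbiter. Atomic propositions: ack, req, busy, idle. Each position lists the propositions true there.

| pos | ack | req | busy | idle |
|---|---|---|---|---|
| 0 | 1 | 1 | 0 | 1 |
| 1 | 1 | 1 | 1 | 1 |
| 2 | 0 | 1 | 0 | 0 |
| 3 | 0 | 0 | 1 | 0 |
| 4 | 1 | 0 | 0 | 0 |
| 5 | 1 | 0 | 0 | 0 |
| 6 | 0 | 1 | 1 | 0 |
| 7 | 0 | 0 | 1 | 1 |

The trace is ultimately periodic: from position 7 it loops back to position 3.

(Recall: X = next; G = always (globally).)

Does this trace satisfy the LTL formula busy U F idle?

Holds

Walking from position 0: F idle first holds at position 0, and busy holds at every earlier position along the way, so busy U F idle holds.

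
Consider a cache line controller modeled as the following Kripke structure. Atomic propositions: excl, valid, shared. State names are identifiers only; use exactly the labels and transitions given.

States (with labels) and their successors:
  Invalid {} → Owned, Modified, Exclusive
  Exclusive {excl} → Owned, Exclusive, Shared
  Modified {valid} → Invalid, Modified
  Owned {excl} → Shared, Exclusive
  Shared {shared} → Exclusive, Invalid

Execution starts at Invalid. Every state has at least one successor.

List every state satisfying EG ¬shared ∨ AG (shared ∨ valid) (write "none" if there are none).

States satisfying ¬shared: {Invalid, Exclusive, Modified, Owned}.
States satisfying EG ¬shared: {Invalid, Exclusive, Modified, Owned}.
States satisfying shared ∨ valid: {Modified, Shared}.
States satisfying AG (shared ∨ valid): ∅.
States satisfying EG ¬shared ∨ AG (shared ∨ valid): {Invalid, Exclusive, Modified, Owned}.

{Invalid, Exclusive, Modified, Owned}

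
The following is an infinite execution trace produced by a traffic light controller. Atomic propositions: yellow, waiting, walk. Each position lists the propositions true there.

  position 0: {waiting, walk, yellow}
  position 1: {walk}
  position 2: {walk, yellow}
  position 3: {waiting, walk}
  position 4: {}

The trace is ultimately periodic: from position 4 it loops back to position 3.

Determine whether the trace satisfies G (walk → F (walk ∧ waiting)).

walk → F (walk ∧ waiting) holds at every position 0..4, and those are all positions ever visited, so G (walk → F (walk ∧ waiting)) holds.
Positions where walk holds: 0, 1, 2, 3.
Check F (walk ∧ waiting) at each: 0→ok, 1→ok, 2→ok, 3→ok.

Yes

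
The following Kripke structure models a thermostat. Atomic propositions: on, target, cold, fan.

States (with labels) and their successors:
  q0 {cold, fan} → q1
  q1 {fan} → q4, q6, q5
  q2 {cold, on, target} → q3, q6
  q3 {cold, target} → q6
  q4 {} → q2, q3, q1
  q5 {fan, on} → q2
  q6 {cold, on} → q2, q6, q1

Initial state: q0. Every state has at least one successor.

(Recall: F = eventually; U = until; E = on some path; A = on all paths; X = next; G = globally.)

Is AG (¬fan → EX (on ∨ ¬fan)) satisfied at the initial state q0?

Satisfied

States satisfying ¬fan → EX (on ∨ ¬fan): {q0, q1, q2, q3, q4, q5, q6}.
States satisfying AG (¬fan → EX (on ∨ ¬fan)): {q0, q1, q2, q3, q4, q5, q6}.
Every state reachable from q0 satisfies ¬fan → EX (on ∨ ¬fan).
q0 ∈ Sat(AG (¬fan → EX (on ∨ ¬fan))).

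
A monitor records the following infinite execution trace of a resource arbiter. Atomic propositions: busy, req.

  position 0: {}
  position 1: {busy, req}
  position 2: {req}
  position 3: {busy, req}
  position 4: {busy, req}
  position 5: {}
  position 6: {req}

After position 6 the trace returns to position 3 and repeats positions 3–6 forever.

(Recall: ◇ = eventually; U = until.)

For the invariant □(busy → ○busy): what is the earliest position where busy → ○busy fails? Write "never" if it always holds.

1

Check busy → ○busy at each position in order: 0 ✓.
At position 1 the labels are {busy, req} and the next position 2 has {req}, so busy → ○busy is false there. This is the first violation.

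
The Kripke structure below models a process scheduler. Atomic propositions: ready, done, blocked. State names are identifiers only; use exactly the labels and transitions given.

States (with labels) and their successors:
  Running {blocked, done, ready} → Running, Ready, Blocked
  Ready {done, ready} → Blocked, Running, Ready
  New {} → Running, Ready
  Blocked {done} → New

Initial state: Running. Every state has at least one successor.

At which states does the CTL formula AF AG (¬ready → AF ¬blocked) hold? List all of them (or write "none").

States satisfying AG (¬ready → AF ¬blocked): {Running, Ready, New, Blocked}.
States satisfying AF AG (¬ready → AF ¬blocked): {Running, Ready, New, Blocked}.

{Running, Ready, New, Blocked}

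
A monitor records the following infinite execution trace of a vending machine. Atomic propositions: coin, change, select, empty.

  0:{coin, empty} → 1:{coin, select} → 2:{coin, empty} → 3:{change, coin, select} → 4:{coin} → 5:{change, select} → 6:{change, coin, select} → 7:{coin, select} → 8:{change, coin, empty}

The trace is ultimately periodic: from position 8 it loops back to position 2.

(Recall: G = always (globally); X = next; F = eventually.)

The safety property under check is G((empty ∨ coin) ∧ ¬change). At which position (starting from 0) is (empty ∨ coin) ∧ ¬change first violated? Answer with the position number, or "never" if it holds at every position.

Check (empty ∨ coin) ∧ ¬change at each position in order: 0 ✓, 1 ✓, 2 ✓.
At position 3 the labels are {change, coin, select}, so (empty ∨ coin) ∧ ¬change is false there. This is the first violation.

3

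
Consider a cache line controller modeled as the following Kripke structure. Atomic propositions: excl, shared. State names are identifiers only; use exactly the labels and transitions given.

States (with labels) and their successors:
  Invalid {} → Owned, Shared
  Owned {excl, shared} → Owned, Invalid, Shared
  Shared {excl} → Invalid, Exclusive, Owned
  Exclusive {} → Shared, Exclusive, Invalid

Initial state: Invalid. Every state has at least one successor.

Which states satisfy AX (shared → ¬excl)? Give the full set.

States satisfying shared → ¬excl: {Invalid, Shared, Exclusive}.
States satisfying AX (shared → ¬excl): {Exclusive}.

{Exclusive}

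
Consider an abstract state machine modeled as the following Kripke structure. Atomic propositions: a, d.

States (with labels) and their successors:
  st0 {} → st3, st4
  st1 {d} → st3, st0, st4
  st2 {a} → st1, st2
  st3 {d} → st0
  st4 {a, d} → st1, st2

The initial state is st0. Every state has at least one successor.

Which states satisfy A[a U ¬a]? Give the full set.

{st0, st1, st3}

States satisfying a: {st2, st4}.
States satisfying ¬a: {st0, st1, st3}.
States satisfying A[a U ¬a]: {st0, st1, st3}.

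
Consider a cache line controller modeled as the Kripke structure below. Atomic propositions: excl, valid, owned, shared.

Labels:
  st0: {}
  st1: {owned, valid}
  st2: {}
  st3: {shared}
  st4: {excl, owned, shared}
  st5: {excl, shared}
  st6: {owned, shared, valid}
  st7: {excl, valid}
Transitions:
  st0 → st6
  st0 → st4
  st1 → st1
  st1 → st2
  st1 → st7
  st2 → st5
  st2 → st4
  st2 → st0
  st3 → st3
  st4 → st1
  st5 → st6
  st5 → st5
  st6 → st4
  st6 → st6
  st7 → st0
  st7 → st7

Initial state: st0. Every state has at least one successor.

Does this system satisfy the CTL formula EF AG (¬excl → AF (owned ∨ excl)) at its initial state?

States satisfying AG (¬excl → AF (owned ∨ excl)): {st0, st1, st2, st4, st5, st6, st7}.
States satisfying EF AG (¬excl → AF (owned ∨ excl)): {st0, st1, st2, st4, st5, st6, st7}.
Some path from st0 reaches a state where AG (¬excl → AF (owned ∨ excl)) holds.
st0 ∈ Sat(EF AG (¬excl → AF (owned ∨ excl))).

Yes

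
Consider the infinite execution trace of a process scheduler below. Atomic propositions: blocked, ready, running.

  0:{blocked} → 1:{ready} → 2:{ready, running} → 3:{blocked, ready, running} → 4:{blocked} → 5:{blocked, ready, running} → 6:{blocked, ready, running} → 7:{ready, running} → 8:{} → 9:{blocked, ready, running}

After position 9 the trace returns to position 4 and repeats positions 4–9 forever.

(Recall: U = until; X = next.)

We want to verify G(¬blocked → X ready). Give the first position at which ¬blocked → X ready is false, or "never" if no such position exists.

Check ¬blocked → X ready at each position in order: 0 ✓, 1 ✓, 2 ✓, 3 ✓, 4 ✓, 5 ✓, 6 ✓.
At position 7 the labels are {ready, running} and the next position 8 has {}, so ¬blocked → X ready is false there. This is the first violation.

7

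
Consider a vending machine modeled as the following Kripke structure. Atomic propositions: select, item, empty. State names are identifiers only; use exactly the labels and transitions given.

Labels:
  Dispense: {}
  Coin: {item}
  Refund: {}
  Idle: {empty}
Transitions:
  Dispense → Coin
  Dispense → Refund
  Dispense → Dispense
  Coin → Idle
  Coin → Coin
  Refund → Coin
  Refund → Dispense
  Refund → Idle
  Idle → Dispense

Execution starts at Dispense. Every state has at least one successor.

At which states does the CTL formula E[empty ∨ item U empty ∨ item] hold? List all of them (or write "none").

States satisfying empty ∨ item: {Coin, Idle}.
States satisfying E[empty ∨ item U empty ∨ item]: {Coin, Idle}.

{Coin, Idle}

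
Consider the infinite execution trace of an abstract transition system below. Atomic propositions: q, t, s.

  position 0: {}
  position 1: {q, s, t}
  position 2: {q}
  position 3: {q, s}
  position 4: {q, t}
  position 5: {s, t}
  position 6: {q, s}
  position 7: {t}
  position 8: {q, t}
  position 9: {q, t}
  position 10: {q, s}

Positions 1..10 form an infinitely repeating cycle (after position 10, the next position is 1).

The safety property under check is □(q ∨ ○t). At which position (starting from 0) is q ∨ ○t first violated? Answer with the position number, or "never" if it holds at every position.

5

Check q ∨ ○t at each position in order: 0 ✓, 1 ✓, 2 ✓, 3 ✓, 4 ✓.
At position 5 the labels are {s, t} and the next position 6 has {q, s}, so q ∨ ○t is false there. This is the first violation.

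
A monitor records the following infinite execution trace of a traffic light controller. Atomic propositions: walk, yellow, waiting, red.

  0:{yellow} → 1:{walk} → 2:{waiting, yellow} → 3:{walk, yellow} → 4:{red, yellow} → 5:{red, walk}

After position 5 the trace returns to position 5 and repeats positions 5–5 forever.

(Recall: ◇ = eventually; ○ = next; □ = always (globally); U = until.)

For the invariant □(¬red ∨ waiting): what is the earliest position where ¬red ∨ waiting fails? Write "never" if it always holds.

4

Check ¬red ∨ waiting at each position in order: 0 ✓, 1 ✓, 2 ✓, 3 ✓.
At position 4 the labels are {red, yellow}, so ¬red ∨ waiting is false there. This is the first violation.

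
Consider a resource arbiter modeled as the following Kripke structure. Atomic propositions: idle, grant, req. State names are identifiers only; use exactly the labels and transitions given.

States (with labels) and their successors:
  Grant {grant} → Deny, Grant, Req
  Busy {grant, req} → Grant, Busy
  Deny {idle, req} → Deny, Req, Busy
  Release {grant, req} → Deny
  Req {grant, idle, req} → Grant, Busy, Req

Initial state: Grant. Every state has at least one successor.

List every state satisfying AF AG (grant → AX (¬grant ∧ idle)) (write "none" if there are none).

none

States satisfying AG (grant → AX (¬grant ∧ idle)): ∅.
States satisfying AF AG (grant → AX (¬grant ∧ idle)): ∅.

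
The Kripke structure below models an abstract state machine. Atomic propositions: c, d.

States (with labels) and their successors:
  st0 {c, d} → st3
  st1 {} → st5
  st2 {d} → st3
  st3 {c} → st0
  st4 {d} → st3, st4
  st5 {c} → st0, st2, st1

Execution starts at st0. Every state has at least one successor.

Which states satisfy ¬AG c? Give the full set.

{st1, st2, st4, st5}

States satisfying c: {st0, st3, st5}.
States satisfying AG c: {st0, st3}.
States satisfying ¬AG c: {st1, st2, st4, st5}.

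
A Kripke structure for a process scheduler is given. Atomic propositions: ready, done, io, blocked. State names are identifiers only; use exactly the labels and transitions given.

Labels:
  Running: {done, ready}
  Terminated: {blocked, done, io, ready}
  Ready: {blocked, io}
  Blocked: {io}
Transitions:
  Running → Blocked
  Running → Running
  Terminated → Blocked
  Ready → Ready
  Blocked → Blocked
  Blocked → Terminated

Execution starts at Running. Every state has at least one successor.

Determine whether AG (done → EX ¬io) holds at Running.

States satisfying done → EX ¬io: {Running, Ready, Blocked}.
States satisfying AG (done → EX ¬io): {Ready}.
Terminated is reachable from Running and violates done → EX ¬io, so AG fails at Running.
Running ∉ Sat(AG (done → EX ¬io)).

Does not hold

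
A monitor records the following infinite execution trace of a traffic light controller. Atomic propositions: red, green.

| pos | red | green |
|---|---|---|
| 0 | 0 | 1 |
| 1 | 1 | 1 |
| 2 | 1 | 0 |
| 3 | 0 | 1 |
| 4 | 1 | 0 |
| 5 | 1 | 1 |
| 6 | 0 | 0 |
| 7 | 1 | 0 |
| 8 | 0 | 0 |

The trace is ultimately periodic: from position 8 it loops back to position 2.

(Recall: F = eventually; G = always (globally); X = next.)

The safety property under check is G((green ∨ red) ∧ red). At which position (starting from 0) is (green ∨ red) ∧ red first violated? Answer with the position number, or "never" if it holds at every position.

0

At position 0 the labels are {green}, so (green ∨ red) ∧ red is false there. This is the first violation.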